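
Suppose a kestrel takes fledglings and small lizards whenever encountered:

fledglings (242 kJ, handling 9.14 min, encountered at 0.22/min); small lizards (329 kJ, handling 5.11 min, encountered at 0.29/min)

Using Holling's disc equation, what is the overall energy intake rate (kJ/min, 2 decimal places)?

Energy encountered per unit search time: 0.22×242 + 0.29×329 = 148.7 kJ/min.
Handling time per unit search time: 0.22×9.14 + 0.29×5.11 = 3.493.
Rate = 148.7/(1 + 3.493) = 33.09 kJ/min.

33.09 kJ/min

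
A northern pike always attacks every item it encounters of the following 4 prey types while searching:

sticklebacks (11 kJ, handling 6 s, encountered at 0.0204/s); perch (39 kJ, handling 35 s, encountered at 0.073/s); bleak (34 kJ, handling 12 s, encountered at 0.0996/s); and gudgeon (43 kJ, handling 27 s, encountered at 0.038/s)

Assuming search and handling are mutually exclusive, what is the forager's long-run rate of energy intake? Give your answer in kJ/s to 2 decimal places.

R = (0.0204×11 + 0.073×39 + 0.0996×34 + 0.038×43) / (1 + 0.0204×6 + 0.073×35 + 0.0996×12 + 0.038×27) = 8.092/5.899 = 1.372 kJ/s.

1.37 kJ/s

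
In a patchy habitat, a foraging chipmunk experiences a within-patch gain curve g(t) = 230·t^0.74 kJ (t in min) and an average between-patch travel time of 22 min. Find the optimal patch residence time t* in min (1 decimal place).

By the marginal value theorem, leave when the instantaneous gain rate g'(t) equals the habitat-wide average g(t)/(T + t).
g'(t) = 0.74·230·t^-0.26. Setting 0.74·230·t^-0.26 = 230·t^0.74/(22+t) gives 0.74(22+t) = t, so 0.26·t = 0.74×22.
t* = 0.74×22/0.26 = 62.62 min.

62.6 min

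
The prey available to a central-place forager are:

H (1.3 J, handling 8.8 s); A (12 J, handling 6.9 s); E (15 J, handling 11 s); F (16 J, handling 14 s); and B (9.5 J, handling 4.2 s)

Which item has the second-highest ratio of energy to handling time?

Profitability E/h (J/s): H = 1.3/8.8 = 0.148, A = 12/6.9 = 1.74, E = 15/11 = 1.36, F = 16/14 = 1.14, B = 9.5/4.2 = 2.26.
Ranked: B > A > E > F > H.

A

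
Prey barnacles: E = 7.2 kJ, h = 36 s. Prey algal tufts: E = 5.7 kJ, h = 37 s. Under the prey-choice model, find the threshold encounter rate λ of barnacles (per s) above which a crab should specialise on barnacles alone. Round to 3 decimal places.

0.093 per s

Drop algal tufts once their profitability E₂/h₂ falls below the rate achievable on barnacles alone: E₂/h₂ = λE₁/(1 + λh₁).
Solve for λ: λE₁h₂ = E₂(1 + λh₁) → λ(E₁h₂ − E₂h₁) = E₂ → λ = E₂/(E₁h₂ − E₂h₁).
λ = 5.7/(7.2×37 − 5.7×36) = 5.7/61.2 = 0.09314 per s.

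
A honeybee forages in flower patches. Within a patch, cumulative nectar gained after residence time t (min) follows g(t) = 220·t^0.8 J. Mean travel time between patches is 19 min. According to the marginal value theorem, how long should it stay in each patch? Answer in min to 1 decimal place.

By the marginal value theorem, leave when the instantaneous gain rate g'(t) equals the habitat-wide average g(t)/(T + t).
g'(t) = 0.8·220·t^-0.2. Setting 0.8·220·t^-0.2 = 220·t^0.8/(19+t) gives 0.8(19+t) = t, so 0.20·t = 0.8×19.
t* = 0.8×19/0.20 = 76 min.

76.0 min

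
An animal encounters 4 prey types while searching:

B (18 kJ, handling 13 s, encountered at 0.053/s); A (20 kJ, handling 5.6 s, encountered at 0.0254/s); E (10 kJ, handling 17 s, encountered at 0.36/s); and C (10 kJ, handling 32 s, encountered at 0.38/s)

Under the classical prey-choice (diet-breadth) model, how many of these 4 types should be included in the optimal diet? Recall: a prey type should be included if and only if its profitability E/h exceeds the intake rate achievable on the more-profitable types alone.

2

E/h in descending order: A 3.57, B 1.38, E 0.588, C 0.312 kJ/s. The optimal diet is the largest prefix of this list for which every included type satisfies E_i/h_i > R on the types above it.
Rate on top 1: 0.4447. B: 1.38 > 0.4447 → include.
Rate on top 2: 0.7984. E: 0.588 < 0.7984 → exclude; stop.
Optimal diet: A, B — 2 of 4 types.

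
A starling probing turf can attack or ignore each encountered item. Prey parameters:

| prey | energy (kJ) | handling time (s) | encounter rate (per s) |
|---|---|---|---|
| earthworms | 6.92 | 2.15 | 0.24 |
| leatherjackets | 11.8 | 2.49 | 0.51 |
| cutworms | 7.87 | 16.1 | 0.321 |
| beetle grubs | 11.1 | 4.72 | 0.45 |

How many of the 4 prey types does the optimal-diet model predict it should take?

Rank by E/h (kJ/s): leatherjackets 4.74, earthworms 3.22, beetle grubs 2.35, cutworms 0.489. Include each in turn until the next type's E/h falls below the running intake rate.
Rate on top 1: 2.651. earthworms: 3.22 > 2.651 → include.
Rate on top 2: 2.756. beetle grubs: 2.35 < 2.756 → exclude; stop.
Optimal diet: leatherjackets, earthworms — 2 of 4 types.

2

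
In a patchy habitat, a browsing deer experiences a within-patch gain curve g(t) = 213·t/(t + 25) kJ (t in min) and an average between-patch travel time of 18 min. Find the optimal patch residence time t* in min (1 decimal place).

21.2 min

Optimal t* satisfies g'(t*) = g(t*)/(T + t*).
g'(t) = 213·25/(t + 25)². Setting 213·25/(t+25)² = 213t/[(t+25)(18+t)] gives 25(18+t) = t(t+25), so t² = 25×18 = 450.
t* = √450 = 21.21 min.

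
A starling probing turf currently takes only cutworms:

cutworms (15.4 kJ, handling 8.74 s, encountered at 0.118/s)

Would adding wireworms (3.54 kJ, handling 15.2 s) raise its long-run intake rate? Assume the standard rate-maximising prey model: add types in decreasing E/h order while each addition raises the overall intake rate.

Intake rate on the current diet: R = (0.118×15.4) / (1 + 0.118×8.74) = 1.817/2.031 = 0.8946 kJ/s.
wireworms: E/h = 3.54/15.2 = 0.2329 kJ/s.
0.2329 < 0.8946, so adding wireworms would lower the average — exclude it.

No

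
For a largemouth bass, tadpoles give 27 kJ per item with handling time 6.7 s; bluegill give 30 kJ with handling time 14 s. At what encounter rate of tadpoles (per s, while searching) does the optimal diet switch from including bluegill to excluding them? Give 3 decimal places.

0.169 per s

Drop bluegill once their profitability E₂/h₂ falls below the rate achievable on tadpoles alone: E₂/h₂ = λE₁/(1 + λh₁).
Solve for λ: λE₁h₂ = E₂(1 + λh₁) → λ(E₁h₂ − E₂h₁) = E₂ → λ = E₂/(E₁h₂ − E₂h₁).
λ = 30/(27×14 − 30×6.7) = 30/177 = 0.1695 per s.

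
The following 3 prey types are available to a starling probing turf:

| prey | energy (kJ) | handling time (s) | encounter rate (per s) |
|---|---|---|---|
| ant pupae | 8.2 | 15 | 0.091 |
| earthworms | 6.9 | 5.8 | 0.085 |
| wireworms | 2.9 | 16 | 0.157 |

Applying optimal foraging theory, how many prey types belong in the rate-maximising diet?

E/h in descending order: earthworms 1.19, ant pupae 0.547, wireworms 0.181 kJ/s. The optimal diet is the largest prefix of this list for which every included type satisfies E_i/h_i > R on the types above it.
Rate on top 1: 0.3928. ant pupae: 0.547 > 0.3928 → include.
Rate on top 2: 0.4663. wireworms: 0.181 < 0.4663 → exclude; stop.
Optimal diet: earthworms, ant pupae — 2 of 3 types.

2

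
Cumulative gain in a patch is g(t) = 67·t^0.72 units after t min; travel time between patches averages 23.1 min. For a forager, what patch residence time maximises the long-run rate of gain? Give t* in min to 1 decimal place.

59.4 min

By the marginal value theorem, leave when the instantaneous gain rate g'(t) equals the habitat-wide average g(t)/(T + t).
g'(t) = 0.72·67·t^-0.28. Setting 0.72·67·t^-0.28 = 67·t^0.72/(23.1+t) gives 0.72(23.1+t) = t, so 0.28·t = 0.72×23.1.
t* = 0.72×23.1/0.28 = 59.4 min.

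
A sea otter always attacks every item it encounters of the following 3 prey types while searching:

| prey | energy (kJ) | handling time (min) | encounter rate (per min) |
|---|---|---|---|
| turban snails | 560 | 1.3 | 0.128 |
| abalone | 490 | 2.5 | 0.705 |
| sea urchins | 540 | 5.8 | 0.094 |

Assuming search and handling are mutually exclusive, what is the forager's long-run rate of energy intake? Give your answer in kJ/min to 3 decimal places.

R = (0.128×560 + 0.705×490 + 0.094×540) / (1 + 0.128×1.3 + 0.705×2.5 + 0.094×5.8) = 467.9/3.474 = 134.7 kJ/min.

134.679 kJ/min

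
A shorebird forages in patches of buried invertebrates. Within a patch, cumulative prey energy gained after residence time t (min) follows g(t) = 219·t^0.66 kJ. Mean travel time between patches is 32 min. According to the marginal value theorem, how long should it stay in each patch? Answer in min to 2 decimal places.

62.12 min

Optimal t* satisfies g'(t*) = g(t*)/(T + t*).
g'(t) = 0.66·219·t^-0.34. Setting 0.66·219·t^-0.34 = 219·t^0.66/(32+t) gives 0.66(32+t) = t, so 0.34·t = 0.66×32.
t* = 0.66×32/0.34 = 62.12 min.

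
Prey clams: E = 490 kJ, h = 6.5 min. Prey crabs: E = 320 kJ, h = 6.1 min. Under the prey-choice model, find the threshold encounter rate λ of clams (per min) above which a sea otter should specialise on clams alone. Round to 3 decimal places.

At the threshold, the rate on clams alone equals the profitability of crabs: λ·490/(1 + λ·6.5) = 320/6.1 = 52.46.
Rearranging, λ(490 − 52.46×6.5) = 52.46, so λ = 52.46/149 = 0.352 per min.

0.352 per min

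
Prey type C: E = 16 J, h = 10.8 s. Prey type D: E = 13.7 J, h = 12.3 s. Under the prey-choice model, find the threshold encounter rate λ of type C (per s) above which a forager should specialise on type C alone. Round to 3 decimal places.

At the threshold, the rate on type C alone equals the profitability of type D: λ·16/(1 + λ·10.8) = 13.7/12.3 = 1.114.
Rearranging, λ(16 − 1.114×10.8) = 1.114, so λ = 1.114/3.971 = 0.2805 per s.

0.281 per s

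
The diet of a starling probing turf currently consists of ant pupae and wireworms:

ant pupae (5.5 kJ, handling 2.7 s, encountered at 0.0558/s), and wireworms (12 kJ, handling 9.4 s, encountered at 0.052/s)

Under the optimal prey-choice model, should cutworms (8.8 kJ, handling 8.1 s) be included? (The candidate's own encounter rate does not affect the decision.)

On ant pupae and wireworms alone, R = ΣλE/(1+Σλh) = 0.9309/1.639 = 0.5678 kJ/s.
cutworms: E/h = 8.8/8.1 = 1.086 kJ/s.
1.086 > 0.5678, so adding cutworms raises the average — include it.

Yes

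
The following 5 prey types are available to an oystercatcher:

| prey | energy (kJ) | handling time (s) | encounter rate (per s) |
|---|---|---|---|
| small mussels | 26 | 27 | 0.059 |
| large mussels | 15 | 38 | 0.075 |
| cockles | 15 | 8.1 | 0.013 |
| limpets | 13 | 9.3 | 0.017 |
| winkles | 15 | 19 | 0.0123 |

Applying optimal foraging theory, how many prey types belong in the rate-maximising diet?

4

E/h in descending order: cockles 1.85, limpets 1.4, small mussels 0.963, winkles 0.789, large mussels 0.395 kJ/s. The optimal diet is the largest prefix of this list for which every included type satisfies E_i/h_i > R on the types above it.
Rate on top 1: 0.1764. limpets: 1.4 > 0.1764 → include.
Rate on top 2: 0.3293. small mussels: 0.963 > 0.3293 → include.
Rate on top 3: 0.6827. winkles: 0.789 > 0.6827 → include.
Rate on top 4: 0.6908. large mussels: 0.395 < 0.6908 → exclude; stop.
Optimal diet: cockles, limpets, small mussels, winkles — 4 of 5 types.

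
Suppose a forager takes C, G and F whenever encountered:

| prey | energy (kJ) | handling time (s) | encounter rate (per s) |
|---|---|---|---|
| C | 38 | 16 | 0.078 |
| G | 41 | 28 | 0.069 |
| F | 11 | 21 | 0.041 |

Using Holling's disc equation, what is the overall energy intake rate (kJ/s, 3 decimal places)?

Energy encountered per unit search time: 0.078×38 + 0.069×41 + 0.041×11 = 6.244 kJ/s.
Handling time per unit search time: 0.078×16 + 0.069×28 + 0.041×21 = 4.041.
Rate = 6.244/(1 + 4.041) = 1.239 kJ/s.

1.239 kJ/s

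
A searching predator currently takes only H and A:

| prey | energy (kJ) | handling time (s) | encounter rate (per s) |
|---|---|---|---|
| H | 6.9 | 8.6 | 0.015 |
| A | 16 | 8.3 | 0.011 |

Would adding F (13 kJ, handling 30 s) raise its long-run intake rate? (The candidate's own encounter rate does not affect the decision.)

Yes

Current rate: (0.015×6.9 + 0.011×16)/(1 + 0.015×8.6 + 0.011×8.3) = 0.229 kJ/s.
Profitability of F: 13/30 = 0.4333 kJ/s.
0.4333 > 0.229, so adding F raises the average — include it.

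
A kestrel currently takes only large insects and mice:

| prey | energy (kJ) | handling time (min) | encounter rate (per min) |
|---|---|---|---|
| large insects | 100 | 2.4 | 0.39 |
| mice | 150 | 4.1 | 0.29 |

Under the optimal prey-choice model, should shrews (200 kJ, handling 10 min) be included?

No

Intake rate on the current diet: R = (0.39×100 + 0.29×150) / (1 + 0.39×2.4 + 0.29×4.1) = 82.5/3.125 = 26.4 kJ/min.
shrews: E/h = 200/10 = 20 kJ/min.
Since 20 < R, time spent handling shrews is better spent searching.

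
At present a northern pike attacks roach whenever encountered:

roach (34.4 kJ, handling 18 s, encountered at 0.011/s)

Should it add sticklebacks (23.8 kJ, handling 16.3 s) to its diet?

Yes

Intake rate on the current diet: R = (0.011×34.4) / (1 + 0.011×18) = 0.3784/1.198 = 0.3159 kJ/s.
sticklebacks: E/h = 23.8/16.3 = 1.46 kJ/s.
Since 1.46 > R, including sticklebacks increases the long-run rate.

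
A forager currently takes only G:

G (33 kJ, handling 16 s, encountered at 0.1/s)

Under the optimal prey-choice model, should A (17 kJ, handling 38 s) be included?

No

On G alone, R = ΣλE/(1+Σλh) = 3.3/2.6 = 1.269 kJ/s.
A: E/h = 17/38 = 0.4474 kJ/s.
0.4474 < 1.269, so adding A would lower the average — exclude it.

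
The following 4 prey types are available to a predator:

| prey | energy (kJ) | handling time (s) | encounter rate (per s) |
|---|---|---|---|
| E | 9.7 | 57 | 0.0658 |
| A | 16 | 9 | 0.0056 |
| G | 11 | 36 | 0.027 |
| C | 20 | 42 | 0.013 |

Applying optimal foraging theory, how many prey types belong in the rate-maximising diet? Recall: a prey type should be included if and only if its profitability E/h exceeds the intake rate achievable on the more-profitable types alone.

3

Rank by E/h (kJ/s): A 1.78, C 0.476, G 0.306, E 0.17. Include each in turn until the next type's E/h falls below the running intake rate.
Rate on top 1: 0.0853. C: 0.476 > 0.0853 → include.
Rate on top 2: 0.219. G: 0.306 > 0.219 → include.
Rate on top 3: 0.2518. E: 0.17 < 0.2518 → exclude; stop.
Optimal diet: A, C, G — 3 of 4 types.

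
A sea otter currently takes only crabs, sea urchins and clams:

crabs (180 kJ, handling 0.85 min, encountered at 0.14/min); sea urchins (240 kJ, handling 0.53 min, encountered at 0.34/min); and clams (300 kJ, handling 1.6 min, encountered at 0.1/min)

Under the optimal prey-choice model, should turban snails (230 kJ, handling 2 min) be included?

Current rate: (0.14×180 + 0.34×240 + 0.1×300)/(1 + 0.14×0.85 + 0.34×0.53 + 0.1×1.6) = 93.75 kJ/min.
Profitability of turban snails: 230/2 = 115 kJ/min.
115 > 93.75, so adding turban snails raises the average — include it.

Yes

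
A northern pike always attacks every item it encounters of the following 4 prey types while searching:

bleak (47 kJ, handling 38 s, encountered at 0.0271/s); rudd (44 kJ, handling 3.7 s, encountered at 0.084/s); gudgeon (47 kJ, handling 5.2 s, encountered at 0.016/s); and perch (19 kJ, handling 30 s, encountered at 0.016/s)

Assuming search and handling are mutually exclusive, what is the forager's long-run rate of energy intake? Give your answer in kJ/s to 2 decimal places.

Energy encountered per unit search time: 0.0271×47 + 0.084×44 + 0.016×47 + 0.016×19 = 6.026 kJ/s.
Handling time per unit search time: 0.0271×38 + 0.084×3.7 + 0.016×5.2 + 0.016×30 = 1.904.
Rate = 6.026/(1 + 1.904) = 2.075 kJ/s.

2.08 kJ/s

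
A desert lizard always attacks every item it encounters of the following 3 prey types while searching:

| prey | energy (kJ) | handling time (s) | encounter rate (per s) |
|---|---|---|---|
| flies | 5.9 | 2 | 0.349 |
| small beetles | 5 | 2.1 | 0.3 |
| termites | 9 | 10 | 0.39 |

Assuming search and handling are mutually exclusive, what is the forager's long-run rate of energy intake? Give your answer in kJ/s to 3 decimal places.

Energy encountered per unit search time: 0.349×5.9 + 0.3×5 + 0.39×9 = 7.069 kJ/s.
Handling time per unit search time: 0.349×2 + 0.3×2.1 + 0.39×10 = 5.228.
Rate = 7.069/(1 + 5.228) = 1.135 kJ/s.

1.135 kJ/s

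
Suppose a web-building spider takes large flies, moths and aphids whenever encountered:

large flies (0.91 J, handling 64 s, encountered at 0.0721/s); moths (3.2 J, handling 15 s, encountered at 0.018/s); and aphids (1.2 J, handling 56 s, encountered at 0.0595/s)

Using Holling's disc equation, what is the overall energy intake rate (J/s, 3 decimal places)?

R = (0.0721×0.91 + 0.018×3.2 + 0.0595×1.2) / (1 + 0.0721×64 + 0.018×15 + 0.0595×56) = 0.1946/9.216 = 0.02112 J/s.

0.021 J/s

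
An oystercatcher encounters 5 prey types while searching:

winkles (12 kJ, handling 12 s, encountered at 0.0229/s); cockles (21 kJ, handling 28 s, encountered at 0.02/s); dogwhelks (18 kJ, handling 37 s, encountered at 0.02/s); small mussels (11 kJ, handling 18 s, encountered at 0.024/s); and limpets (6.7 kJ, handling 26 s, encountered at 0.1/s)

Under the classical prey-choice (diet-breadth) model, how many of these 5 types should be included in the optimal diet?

E/h in descending order: winkles 1, cockles 0.75, small mussels 0.611, dogwhelks 0.486, limpets 0.258 kJ/s. The optimal diet is the largest prefix of this list for which every included type satisfies E_i/h_i > R on the types above it.
Rate on top 1: 0.2156. cockles: 0.75 > 0.2156 → include.
Rate on top 2: 0.3787. small mussels: 0.611 > 0.3787 → include.
Rate on top 3: 0.423. dogwhelks: 0.486 > 0.423 → include.
Rate on top 4: 0.4386. limpets: 0.258 < 0.4386 → exclude; stop.
Optimal diet: winkles, cockles, small mussels, dogwhelks — 4 of 5 types.

4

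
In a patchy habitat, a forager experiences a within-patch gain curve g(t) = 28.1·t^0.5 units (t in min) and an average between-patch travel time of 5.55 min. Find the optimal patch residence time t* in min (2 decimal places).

By the marginal value theorem, leave when the instantaneous gain rate g'(t) equals the habitat-wide average g(t)/(T + t).
g'(t) = 0.5·28.1·t^-0.5. Setting 0.5·28.1·t^-0.5 = 28.1·t^0.5/(5.55+t) gives 0.5(5.55+t) = t, so 0.50·t = 0.5×5.55.
t* = 0.5×5.55/0.50 = 5.55 min.

5.55 min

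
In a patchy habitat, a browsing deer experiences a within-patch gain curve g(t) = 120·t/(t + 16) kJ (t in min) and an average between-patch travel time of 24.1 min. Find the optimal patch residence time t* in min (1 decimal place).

19.6 min

By the marginal value theorem, leave when the instantaneous gain rate g'(t) equals the habitat-wide average g(t)/(T + t).
g'(t) = 120·16/(t + 16)². Setting 120·16/(t+16)² = 120t/[(t+16)(24.1+t)] gives 16(24.1+t) = t(t+16), so t² = 16×24.1 = 385.6.
t* = √385.6 = 19.64 min.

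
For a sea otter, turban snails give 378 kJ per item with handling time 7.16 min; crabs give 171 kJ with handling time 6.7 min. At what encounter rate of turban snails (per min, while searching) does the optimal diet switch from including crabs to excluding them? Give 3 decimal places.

At the threshold, the rate on turban snails alone equals the profitability of crabs: λ·378/(1 + λ·7.16) = 171/6.7 = 25.52.
Rearranging, λ(378 − 25.52×7.16) = 25.52, so λ = 25.52/195.3 = 0.1307 per min.

0.131 per min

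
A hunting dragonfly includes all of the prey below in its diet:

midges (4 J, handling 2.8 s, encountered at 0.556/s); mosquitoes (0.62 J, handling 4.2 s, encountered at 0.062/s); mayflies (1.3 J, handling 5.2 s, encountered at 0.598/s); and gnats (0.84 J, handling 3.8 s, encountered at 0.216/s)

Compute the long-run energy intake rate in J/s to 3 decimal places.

Energy encountered per unit search time: 0.556×4 + 0.062×0.62 + 0.598×1.3 + 0.216×0.84 = 3.221 J/s.
Handling time per unit search time: 0.556×2.8 + 0.062×4.2 + 0.598×5.2 + 0.216×3.8 = 5.748.
Rate = 3.221/(1 + 5.748) = 0.4774 J/s.

0.477 J/s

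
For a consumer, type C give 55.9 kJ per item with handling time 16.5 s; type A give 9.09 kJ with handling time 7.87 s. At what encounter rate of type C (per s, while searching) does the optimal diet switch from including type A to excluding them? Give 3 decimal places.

0.031 per s

The zero-one rule: include type A iff E₂/h₂ > λE₁/(1+λh₁). Equality gives the switch point.
λE₁h₂ = E₂ + λE₂h₁ ⇒ λ = E₂/(E₁h₂ − E₂h₁) = 9.09/(439.9 − 150) = 0.03135 per s.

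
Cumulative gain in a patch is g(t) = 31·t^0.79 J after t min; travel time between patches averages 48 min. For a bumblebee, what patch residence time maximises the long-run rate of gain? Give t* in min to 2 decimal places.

Optimal t* satisfies g'(t*) = g(t*)/(T + t*).
g'(t) = 0.79·31·t^-0.21. Setting 0.79·31·t^-0.21 = 31·t^0.79/(48+t) gives 0.79(48+t) = t, so 0.21·t = 0.79×48.
t* = 0.79×48/0.21 = 180.6 min.

180.57 min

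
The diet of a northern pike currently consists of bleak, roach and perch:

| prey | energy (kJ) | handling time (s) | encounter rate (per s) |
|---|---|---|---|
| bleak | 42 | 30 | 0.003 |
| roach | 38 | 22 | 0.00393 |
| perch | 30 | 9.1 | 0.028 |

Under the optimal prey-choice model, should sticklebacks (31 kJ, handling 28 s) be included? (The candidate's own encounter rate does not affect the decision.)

Yes

On bleak, roach and perch alone, R = ΣλE/(1+Σλh) = 1.115/1.431 = 0.7793 kJ/s.
sticklebacks: E/h = 31/28 = 1.107 kJ/s.
Since 1.107 > R, including sticklebacks increases the long-run rate.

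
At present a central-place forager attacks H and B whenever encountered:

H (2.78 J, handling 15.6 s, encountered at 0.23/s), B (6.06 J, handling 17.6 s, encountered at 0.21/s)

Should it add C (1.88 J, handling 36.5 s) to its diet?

No

Intake rate on the current diet: R = (0.23×2.78 + 0.21×6.06) / (1 + 0.23×15.6 + 0.21×17.6) = 1.912/8.284 = 0.2308 J/s.
C: E/h = 1.88/36.5 = 0.05151 J/s.
0.05151 < 0.2308, so adding C would lower the average — exclude it.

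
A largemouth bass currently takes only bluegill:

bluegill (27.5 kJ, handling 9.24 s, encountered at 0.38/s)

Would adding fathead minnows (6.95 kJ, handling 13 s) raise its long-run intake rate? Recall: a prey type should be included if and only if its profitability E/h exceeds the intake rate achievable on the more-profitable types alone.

Current rate: (0.38×27.5)/(1 + 0.38×9.24) = 2.316 kJ/s.
fathead minnows: E/h = 6.95/13 = 0.5346 kJ/s.
Since 0.5346 < R, time spent handling fathead minnows is better spent searching.

No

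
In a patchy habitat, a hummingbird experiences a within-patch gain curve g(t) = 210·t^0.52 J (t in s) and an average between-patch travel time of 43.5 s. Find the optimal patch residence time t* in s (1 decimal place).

47.1 s

Optimal t* satisfies g'(t*) = g(t*)/(T + t*).
g'(t) = 0.52·210·t^-0.48. Setting 0.52·210·t^-0.48 = 210·t^0.52/(43.5+t) gives 0.52(43.5+t) = t, so 0.48·t = 0.52×43.5.
t* = 0.52×43.5/0.48 = 47.13 s.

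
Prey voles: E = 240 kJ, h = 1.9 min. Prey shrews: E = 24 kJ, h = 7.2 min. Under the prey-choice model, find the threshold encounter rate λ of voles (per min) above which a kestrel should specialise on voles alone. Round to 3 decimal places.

0.014 per min

At the threshold, the rate on voles alone equals the profitability of shrews: λ·240/(1 + λ·1.9) = 24/7.2 = 3.333.
Rearranging, λ(240 − 3.333×1.9) = 3.333, so λ = 3.333/233.7 = 0.01427 per min.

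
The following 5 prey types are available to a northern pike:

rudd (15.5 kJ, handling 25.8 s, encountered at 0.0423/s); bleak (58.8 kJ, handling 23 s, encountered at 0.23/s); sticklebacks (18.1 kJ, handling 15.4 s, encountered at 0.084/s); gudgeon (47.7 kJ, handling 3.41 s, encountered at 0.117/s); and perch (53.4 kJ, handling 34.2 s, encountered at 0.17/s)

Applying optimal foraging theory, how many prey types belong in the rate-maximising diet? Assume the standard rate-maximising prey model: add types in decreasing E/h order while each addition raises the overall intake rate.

Profitabilities (E/h, kJ/s): gudgeon 14, bleak 2.56, perch 1.56, sticklebacks 1.18, rudd 0.601. Add prey in this order while the next type's profitability exceeds the intake rate on those already taken.
Rate on top 1: 3.989. bleak: 2.56 < 3.989 → exclude; stop.
Optimal diet: gudgeon — 1 of 5 types.

1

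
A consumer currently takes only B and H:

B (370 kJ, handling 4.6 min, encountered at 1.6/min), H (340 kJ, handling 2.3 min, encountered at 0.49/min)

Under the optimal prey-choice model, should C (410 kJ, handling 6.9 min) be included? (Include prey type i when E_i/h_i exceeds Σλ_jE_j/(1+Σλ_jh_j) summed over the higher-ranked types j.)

No

Current rate: (1.6×370 + 0.49×340)/(1 + 1.6×4.6 + 0.49×2.3) = 79.96 kJ/min.
Profitability of C: 410/6.9 = 59.42 kJ/min.
Since 59.42 < R, time spent handling C is better spent searching.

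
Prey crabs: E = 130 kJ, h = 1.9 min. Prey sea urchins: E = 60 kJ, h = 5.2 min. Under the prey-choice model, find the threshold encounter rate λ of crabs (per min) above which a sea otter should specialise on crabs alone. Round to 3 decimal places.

At the threshold, the rate on crabs alone equals the profitability of sea urchins: λ·130/(1 + λ·1.9) = 60/5.2 = 11.54.
Rearranging, λ(130 − 11.54×1.9) = 11.54, so λ = 11.54/108.1 = 0.1068 per min.

0.107 per min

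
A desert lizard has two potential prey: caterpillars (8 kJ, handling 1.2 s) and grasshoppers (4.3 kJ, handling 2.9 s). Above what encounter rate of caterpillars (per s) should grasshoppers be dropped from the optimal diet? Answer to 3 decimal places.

Drop grasshoppers once their profitability E₂/h₂ falls below the rate achievable on caterpillars alone: E₂/h₂ = λE₁/(1 + λh₁).
Solve for λ: λE₁h₂ = E₂(1 + λh₁) → λ(E₁h₂ − E₂h₁) = E₂ → λ = E₂/(E₁h₂ − E₂h₁).
λ = 4.3/(8×2.9 − 4.3×1.2) = 4.3/18.04 = 0.2384 per s.

0.238 per s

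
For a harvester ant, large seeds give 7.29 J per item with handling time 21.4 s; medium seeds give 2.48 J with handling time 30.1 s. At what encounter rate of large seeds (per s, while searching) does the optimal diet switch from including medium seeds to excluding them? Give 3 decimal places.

Drop medium seeds once their profitability E₂/h₂ falls below the rate achievable on large seeds alone: E₂/h₂ = λE₁/(1 + λh₁).
Solve for λ: λE₁h₂ = E₂(1 + λh₁) → λ(E₁h₂ − E₂h₁) = E₂ → λ = E₂/(E₁h₂ − E₂h₁).
λ = 2.48/(7.29×30.1 − 2.48×21.4) = 2.48/166.4 = 0.01491 per s.

0.015 per s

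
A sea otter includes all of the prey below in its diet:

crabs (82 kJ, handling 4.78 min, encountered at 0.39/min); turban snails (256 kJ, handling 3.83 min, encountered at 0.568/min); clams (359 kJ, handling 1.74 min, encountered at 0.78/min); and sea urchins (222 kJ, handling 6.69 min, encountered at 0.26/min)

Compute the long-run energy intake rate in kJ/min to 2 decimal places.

R = (0.39×82 + 0.568×256 + 0.78×359 + 0.26×222) / (1 + 0.39×4.78 + 0.568×3.83 + 0.78×1.74 + 0.26×6.69) = 515.1/8.136 = 63.31 kJ/min.

63.31 kJ/min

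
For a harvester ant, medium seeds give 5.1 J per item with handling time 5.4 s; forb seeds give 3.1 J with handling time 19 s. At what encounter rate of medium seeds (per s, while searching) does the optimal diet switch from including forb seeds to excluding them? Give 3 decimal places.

At the threshold, the rate on medium seeds alone equals the profitability of forb seeds: λ·5.1/(1 + λ·5.4) = 3.1/19 = 0.1632.
Rearranging, λ(5.1 − 0.1632×5.4) = 0.1632, so λ = 0.1632/4.219 = 0.03867 per s.

0.039 per s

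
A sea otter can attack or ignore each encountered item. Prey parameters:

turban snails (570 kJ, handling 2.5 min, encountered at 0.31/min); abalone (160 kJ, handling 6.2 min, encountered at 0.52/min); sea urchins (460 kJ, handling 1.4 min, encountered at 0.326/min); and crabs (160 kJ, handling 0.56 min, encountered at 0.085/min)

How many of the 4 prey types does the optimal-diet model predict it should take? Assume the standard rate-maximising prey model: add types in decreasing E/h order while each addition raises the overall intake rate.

3

E/h in descending order: sea urchins 329, crabs 286, turban snails 228, abalone 25.8 kJ/min. The optimal diet is the largest prefix of this list for which every included type satisfies E_i/h_i > R on the types above it.
Rate on top 1: 103. crabs: 286 > 103 → include.
Rate on top 2: 108.8. turban snails: 228 > 108.8 → include.
Rate on top 3: 149.3. abalone: 25.8 < 149.3 → exclude; stop.
Optimal diet: sea urchins, crabs, turban snails — 3 of 4 types.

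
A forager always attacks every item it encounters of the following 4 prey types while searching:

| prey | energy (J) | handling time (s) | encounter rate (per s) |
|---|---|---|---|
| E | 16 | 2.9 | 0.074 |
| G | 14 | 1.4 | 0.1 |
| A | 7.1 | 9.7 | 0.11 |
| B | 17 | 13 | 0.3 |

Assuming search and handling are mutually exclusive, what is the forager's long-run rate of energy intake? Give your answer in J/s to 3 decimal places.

R = (0.074×16 + 0.1×14 + 0.11×7.1 + 0.3×17) / (1 + 0.074×2.9 + 0.1×1.4 + 0.11×9.7 + 0.3×13) = 8.465/6.322 = 1.339 J/s.

1.339 J/s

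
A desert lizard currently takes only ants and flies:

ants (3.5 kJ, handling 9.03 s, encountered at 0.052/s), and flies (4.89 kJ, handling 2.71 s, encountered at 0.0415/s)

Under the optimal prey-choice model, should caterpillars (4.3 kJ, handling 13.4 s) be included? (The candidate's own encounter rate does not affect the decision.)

Current rate: (0.052×3.5 + 0.0415×4.89)/(1 + 0.052×9.03 + 0.0415×2.71) = 0.2433 kJ/s.
caterpillars: E/h = 4.3/13.4 = 0.3209 kJ/s.
Since 0.3209 > R, including caterpillars increases the long-run rate.

Yes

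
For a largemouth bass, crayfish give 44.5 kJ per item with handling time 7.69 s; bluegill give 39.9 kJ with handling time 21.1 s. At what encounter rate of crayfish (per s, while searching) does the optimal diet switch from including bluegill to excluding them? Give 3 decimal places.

0.063 per s

Drop bluegill once their profitability E₂/h₂ falls below the rate achievable on crayfish alone: E₂/h₂ = λE₁/(1 + λh₁).
Solve for λ: λE₁h₂ = E₂(1 + λh₁) → λ(E₁h₂ − E₂h₁) = E₂ → λ = E₂/(E₁h₂ − E₂h₁).
λ = 39.9/(44.5×21.1 − 39.9×7.69) = 39.9/632.1 = 0.06312 per s.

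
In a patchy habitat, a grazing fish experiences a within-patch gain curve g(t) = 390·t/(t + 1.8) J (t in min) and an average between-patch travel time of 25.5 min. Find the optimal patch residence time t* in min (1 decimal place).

6.8 min

Maximise g(t)/(T+t): set derivative to zero → g'(t)(T+t) = g(t).
g'(t) = 390·1.8/(t + 1.8)². Setting 390·1.8/(t+1.8)² = 390t/[(t+1.8)(25.5+t)] gives 1.8(25.5+t) = t(t+1.8), so t² = 1.8×25.5 = 45.9.
t* = √45.9 = 6.775 min.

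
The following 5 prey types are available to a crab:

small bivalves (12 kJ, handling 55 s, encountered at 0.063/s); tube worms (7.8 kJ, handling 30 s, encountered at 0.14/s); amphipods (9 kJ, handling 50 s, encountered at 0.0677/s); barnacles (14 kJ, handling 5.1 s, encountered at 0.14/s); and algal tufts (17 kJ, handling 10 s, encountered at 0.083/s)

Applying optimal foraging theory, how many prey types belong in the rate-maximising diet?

2

E/h in descending order: barnacles 2.75, algal tufts 1.7, tube worms 0.26, small bivalves 0.218, amphipods 0.18 kJ/s. The optimal diet is the largest prefix of this list for which every included type satisfies E_i/h_i > R on the types above it.
Rate on top 1: 1.144. algal tufts: 1.7 > 1.144 → include.
Rate on top 2: 1.325. tube worms: 0.26 < 1.325 → exclude; stop.
Optimal diet: barnacles, algal tufts — 2 of 5 types.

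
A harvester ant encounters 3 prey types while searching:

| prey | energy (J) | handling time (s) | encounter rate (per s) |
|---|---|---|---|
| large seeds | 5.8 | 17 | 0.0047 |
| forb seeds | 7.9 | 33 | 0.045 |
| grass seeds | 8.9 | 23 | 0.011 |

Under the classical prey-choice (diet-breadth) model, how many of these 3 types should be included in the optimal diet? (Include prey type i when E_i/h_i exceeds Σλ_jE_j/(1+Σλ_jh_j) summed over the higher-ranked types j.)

3

E/h in descending order: grass seeds 0.387, large seeds 0.341, forb seeds 0.239 J/s. The optimal diet is the largest prefix of this list for which every included type satisfies E_i/h_i > R on the types above it.
Rate on top 1: 0.07813. large seeds: 0.341 > 0.07813 → include.
Rate on top 2: 0.0939. forb seeds: 0.239 > 0.0939 → include.
Optimal diet: grass seeds, large seeds, forb seeds — 3 of 3 types.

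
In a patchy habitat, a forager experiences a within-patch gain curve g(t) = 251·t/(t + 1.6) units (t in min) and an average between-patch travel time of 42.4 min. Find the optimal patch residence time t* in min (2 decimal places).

8.24 min

Optimal t* satisfies g'(t*) = g(t*)/(T + t*).
g'(t) = 251·1.6/(t + 1.6)². Setting 251·1.6/(t+1.6)² = 251t/[(t+1.6)(42.4+t)] gives 1.6(42.4+t) = t(t+1.6), so t² = 1.6×42.4 = 67.84.
t* = √67.84 = 8.237 min.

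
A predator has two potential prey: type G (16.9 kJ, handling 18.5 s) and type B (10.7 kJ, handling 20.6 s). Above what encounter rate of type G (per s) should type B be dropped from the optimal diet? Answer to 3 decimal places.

0.071 per s

At the threshold, the rate on type G alone equals the profitability of type B: λ·16.9/(1 + λ·18.5) = 10.7/20.6 = 0.5194.
Rearranging, λ(16.9 − 0.5194×18.5) = 0.5194, so λ = 0.5194/7.291 = 0.07124 per s.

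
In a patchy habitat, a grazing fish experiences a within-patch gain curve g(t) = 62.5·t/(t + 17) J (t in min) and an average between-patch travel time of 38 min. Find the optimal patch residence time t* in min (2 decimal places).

Maximise g(t)/(T+t): set derivative to zero → g'(t)(T+t) = g(t).
g'(t) = 62.5·17/(t + 17)². Setting 62.5·17/(t+17)² = 62.5t/[(t+17)(38+t)] gives 17(38+t) = t(t+17), so t² = 17×38 = 646.
t* = √646 = 25.42 min.

25.42 min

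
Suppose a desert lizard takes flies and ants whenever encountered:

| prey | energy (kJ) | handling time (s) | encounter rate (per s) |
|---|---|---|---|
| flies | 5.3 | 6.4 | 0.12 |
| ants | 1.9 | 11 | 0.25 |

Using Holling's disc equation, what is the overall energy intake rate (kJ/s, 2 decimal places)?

Energy encountered per unit search time: 0.12×5.3 + 0.25×1.9 = 1.111 kJ/s.
Handling time per unit search time: 0.12×6.4 + 0.25×11 = 3.518.
Rate = 1.111/(1 + 3.518) = 0.2459 kJ/s.

0.25 kJ/s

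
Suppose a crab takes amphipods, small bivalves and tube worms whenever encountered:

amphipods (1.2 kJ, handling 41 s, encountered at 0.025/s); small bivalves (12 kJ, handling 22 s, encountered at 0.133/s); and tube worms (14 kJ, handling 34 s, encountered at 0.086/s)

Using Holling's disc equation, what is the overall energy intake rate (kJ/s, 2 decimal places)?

0.36 kJ/s

R = Σλ_iE_i / (1 + Σλ_ih_i)
Numerator: 0.025×1.2 + 0.133×12 + 0.086×14 = 2.83
Denominator: 1 + 0.025×41 + 0.133×22 + 0.086×34 = 7.875
R = 2.83/7.875 = 0.3594 kJ/s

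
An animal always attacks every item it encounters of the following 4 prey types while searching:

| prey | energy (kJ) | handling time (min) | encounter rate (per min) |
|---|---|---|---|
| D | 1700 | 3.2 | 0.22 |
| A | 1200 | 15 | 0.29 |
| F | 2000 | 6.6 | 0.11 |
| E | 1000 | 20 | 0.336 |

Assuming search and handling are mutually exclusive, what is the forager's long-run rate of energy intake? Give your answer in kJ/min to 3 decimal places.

94.667 kJ/min

Energy encountered per unit search time: 0.22×1700 + 0.29×1200 + 0.11×2000 + 0.336×1000 = 1278 kJ/min.
Handling time per unit search time: 0.22×3.2 + 0.29×15 + 0.11×6.6 + 0.336×20 = 12.5.
Rate = 1278/(1 + 12.5) = 94.67 kJ/min.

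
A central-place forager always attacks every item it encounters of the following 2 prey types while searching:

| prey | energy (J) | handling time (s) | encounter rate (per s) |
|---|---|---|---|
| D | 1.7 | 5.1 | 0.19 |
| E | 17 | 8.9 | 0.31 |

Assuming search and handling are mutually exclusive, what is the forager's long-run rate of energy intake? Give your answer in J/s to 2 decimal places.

Energy encountered per unit search time: 0.19×1.7 + 0.31×17 = 5.593 J/s.
Handling time per unit search time: 0.19×5.1 + 0.31×8.9 = 3.728.
Rate = 5.593/(1 + 3.728) = 1.183 J/s.

1.18 J/s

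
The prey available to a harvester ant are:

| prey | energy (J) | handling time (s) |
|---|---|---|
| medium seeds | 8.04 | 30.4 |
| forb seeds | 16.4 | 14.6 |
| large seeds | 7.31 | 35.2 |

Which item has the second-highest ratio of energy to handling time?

medium seeds

Profitability E/h (J/s): medium seeds = 8.04/30.4 = 0.264, forb seeds = 16.4/14.6 = 1.12, large seeds = 7.31/35.2 = 0.208.
Ranked: forb seeds > medium seeds > large seeds.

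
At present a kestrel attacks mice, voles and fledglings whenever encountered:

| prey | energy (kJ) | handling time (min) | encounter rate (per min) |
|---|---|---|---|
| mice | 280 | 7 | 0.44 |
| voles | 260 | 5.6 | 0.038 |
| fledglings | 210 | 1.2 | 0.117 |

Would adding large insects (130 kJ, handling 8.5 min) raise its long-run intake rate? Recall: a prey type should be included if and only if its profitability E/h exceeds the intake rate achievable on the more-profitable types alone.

No

Current rate: (0.44×280 + 0.038×260 + 0.117×210)/(1 + 0.44×7 + 0.038×5.6 + 0.117×1.2) = 35.56 kJ/min.
large insects: E/h = 130/8.5 = 15.29 kJ/min.
Since 15.29 < R, time spent handling large insects is better spent searching.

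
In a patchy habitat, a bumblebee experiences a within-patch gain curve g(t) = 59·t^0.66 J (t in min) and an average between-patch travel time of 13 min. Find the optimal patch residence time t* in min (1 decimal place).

25.2 min

Maximise g(t)/(T+t): set derivative to zero → g'(t)(T+t) = g(t).
g'(t) = 0.66·59·t^-0.34. Setting 0.66·59·t^-0.34 = 59·t^0.66/(13+t) gives 0.66(13+t) = t, so 0.34·t = 0.66×13.
t* = 0.66×13/0.34 = 25.24 min.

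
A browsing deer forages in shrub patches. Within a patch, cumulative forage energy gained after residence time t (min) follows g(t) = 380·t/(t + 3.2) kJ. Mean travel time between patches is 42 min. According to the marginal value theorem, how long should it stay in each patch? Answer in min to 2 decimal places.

Optimal t* satisfies g'(t*) = g(t*)/(T + t*).
g'(t) = 380·3.2/(t + 3.2)². Setting 380·3.2/(t+3.2)² = 380t/[(t+3.2)(42+t)] gives 3.2(42+t) = t(t+3.2), so t² = 3.2×42 = 134.4.
t* = √134.4 = 11.59 min.

11.59 min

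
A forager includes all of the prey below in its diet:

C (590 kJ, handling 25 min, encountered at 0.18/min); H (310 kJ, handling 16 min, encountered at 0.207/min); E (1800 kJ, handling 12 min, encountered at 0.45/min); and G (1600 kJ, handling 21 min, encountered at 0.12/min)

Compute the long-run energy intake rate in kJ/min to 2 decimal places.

70.07 kJ/min

R = (0.18×590 + 0.207×310 + 0.45×1800 + 0.12×1600) / (1 + 0.18×25 + 0.207×16 + 0.45×12 + 0.12×21) = 1172/16.73 = 70.07 kJ/min.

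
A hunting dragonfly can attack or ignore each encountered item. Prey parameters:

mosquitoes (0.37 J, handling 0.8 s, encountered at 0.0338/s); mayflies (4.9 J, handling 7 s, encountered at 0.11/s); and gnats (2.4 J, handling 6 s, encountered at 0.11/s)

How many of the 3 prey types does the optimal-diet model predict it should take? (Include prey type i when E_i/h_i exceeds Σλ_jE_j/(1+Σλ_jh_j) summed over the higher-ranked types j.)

3

Rank by E/h (J/s): mayflies 0.7, mosquitoes 0.462, gnats 0.4. Include each in turn until the next type's E/h falls below the running intake rate.
Rate on top 1: 0.3045. mosquitoes: 0.462 > 0.3045 → include.
Rate on top 2: 0.3069. gnats: 0.4 > 0.3069 → include.
Optimal diet: mayflies, mosquitoes, gnats — 3 of 3 types.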